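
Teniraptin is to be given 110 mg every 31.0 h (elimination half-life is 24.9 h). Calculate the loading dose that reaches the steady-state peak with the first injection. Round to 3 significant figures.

190 mg

k = ln 2 / 24.9 = 0.02784 h⁻¹
Accumulation ratio R = 1 / (1 − e^(−kτ)) = 1 / (1 − e^(−0.02784×31.0)) = 1 / (1 − 0.4219) = 1.730
Loading dose = maintenance dose × R = 110 × 1.730 ≈ 190 mg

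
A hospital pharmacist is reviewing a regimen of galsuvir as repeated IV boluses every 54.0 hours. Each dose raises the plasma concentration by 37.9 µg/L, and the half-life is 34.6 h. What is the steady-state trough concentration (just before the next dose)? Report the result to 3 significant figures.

19.4 µg/L

k = ln 2 / 34.6 = 0.02003 h⁻¹
Fraction remaining after one interval: e^(−kτ) = e^(−0.02003 × 54.0) = 0.3390
R = 1 / (1 − 0.3390) = 1.513
Css,max = 37.9 × 1.513 = 57.34 µg/L
Css,min = Css,max × e^(−kτ) = 57.34 × 0.3390 ≈ 19.4 µg/L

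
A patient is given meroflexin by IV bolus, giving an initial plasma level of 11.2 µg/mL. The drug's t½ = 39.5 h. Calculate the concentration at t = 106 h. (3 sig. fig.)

k = ln 2 / 39.5 = 0.01755 h⁻¹
C(t) = C₀ e^(−kt) = 11.2 × e^(−0.01755 × 106) = 11.2 × e^(−1.860) = 11.2 × 0.1557 ≈ 1.74 µg/mL

1.74 µg/mL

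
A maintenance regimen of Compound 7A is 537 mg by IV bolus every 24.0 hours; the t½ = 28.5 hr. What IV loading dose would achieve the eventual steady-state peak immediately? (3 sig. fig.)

1210 mg

k = ln 2 / 28.5 = 0.02432 hr⁻¹
Accumulation ratio R = 1 / (1 − e^(−kτ)) = 1 / (1 − e^(−0.02432×24.0)) = 1 / (1 − 0.5578) = 2.262
Loading dose = maintenance dose × R = 537 × 2.262 ≈ 1210 mg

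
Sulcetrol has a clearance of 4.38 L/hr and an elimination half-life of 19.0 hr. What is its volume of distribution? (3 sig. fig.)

k = ln 2 / t½ = ln 2 / 19.0 = 0.03648 hr⁻¹
V = CL / k = 4.38 / 0.03648 ≈ 120 L

120 L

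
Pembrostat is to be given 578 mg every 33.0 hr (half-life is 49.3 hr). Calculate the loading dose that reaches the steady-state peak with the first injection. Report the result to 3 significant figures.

k = ln 2 / 49.3 = 0.01406 hr⁻¹
Accumulation ratio R = 1 / (1 − e^(−kτ)) = 1 / (1 − e^(−0.01406×33.0)) = 1 / (1 − 0.6288) = 2.694
Loading dose = maintenance dose × R = 578 × 2.694 ≈ 1560 mg

1560 mg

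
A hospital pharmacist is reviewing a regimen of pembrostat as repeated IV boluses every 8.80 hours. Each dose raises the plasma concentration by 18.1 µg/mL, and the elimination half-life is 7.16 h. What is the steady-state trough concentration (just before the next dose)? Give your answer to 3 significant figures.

k = ln 2 / 7.16 = 0.09681 h⁻¹
Fraction remaining after one interval: e^(−kτ) = e^(−0.09681 × 8.80) = 0.4266
R = 1 / (1 − 0.4266) = 1.744
Css,max = 18.1 × 1.744 = 31.57 µg/mL
Css,min = Css,max × e^(−kτ) = 31.57 × 0.4266 ≈ 13.5 µg/mL

13.5 µg/mL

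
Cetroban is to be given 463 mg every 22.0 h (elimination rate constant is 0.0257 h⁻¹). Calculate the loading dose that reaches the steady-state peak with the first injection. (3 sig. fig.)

1070 mg

Accumulation ratio R = 1 / (1 − e^(−kτ)) = 1 / (1 − e^(−0.02570×22.0)) = 1 / (1 − 0.5681) = 2.316
Loading dose = maintenance dose × R = 463 × 2.316 ≈ 1070 mg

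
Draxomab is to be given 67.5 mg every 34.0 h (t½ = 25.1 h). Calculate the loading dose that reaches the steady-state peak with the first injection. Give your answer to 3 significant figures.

111 mg

k = ln 2 / 25.1 = 0.02762 h⁻¹
Accumulation ratio R = 1 / (1 − e^(−kτ)) = 1 / (1 − e^(−0.02762×34.0)) = 1 / (1 − 0.3910) = 1.642
Loading dose = maintenance dose × R = 67.5 × 1.642 ≈ 111 mg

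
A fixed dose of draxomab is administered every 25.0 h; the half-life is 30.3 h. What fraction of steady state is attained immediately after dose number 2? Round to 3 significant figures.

k = ln 2 / 30.3 = 0.02288 h⁻¹
f_n = 1 − e^(−nkτ) = 1 − e^(−2 × 0.02288 × 25.0) = 1 − e^(−1.144) = 1 − 0.3186 ≈ 0.681

0.681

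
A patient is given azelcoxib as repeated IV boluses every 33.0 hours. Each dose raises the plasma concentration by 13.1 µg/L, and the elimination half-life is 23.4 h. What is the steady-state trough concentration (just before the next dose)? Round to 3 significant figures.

k = ln 2 / 23.4 = 0.02962 h⁻¹
Fraction remaining after one interval: e^(−kτ) = e^(−0.02962 × 33.0) = 0.3762
R = 1 / (1 − 0.3762) = 1.603
Css,max = 13.1 × 1.603 = 21.00 µg/L
Css,min = Css,max × e^(−kτ) = 21.00 × 0.3762 ≈ 7.90 µg/L

7.90 µg/L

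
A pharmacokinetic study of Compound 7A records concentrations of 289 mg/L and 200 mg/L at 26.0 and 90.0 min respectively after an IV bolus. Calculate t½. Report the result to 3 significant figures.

121 minutes

k = ln(C₁/C₂) / (t₂ − t₁) = ln(289/200) / (90.0 − 26.0)
  = 0.3681 / 64.00 = 0.005752 min⁻¹
t½ = ln 2 / k = ln 2 / 0.005752 ≈ 121 minutes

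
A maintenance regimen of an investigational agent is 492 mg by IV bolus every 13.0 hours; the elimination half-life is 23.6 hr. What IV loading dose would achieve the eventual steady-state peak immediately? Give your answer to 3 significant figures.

1550 mg

k = ln 2 / 23.6 = 0.02937 hr⁻¹
Accumulation ratio R = 1 / (1 − e^(−kτ)) = 1 / (1 − e^(−0.02937×13.0)) = 1 / (1 − 0.6826) = 3.151
Loading dose = maintenance dose × R = 492 × 3.151 ≈ 1550 mg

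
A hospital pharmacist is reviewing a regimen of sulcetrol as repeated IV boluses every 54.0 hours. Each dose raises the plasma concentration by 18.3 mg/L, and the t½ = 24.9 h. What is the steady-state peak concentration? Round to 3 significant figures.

k = ln 2 / 24.9 = 0.02784 h⁻¹
Fraction remaining after one interval: e^(−kτ) = e^(−0.02784 × 54.0) = 0.2224
R = 1 / (1 − 0.2224) = 1.286
Css,max = 18.3 × 1.286 ≈ 23.5 mg/L

23.5 mg/L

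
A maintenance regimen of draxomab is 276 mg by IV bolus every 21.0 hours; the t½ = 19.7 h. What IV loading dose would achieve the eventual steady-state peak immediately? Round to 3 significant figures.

528 mg

k = ln 2 / 19.7 = 0.03519 h⁻¹
Accumulation ratio R = 1 / (1 − e^(−kτ)) = 1 / (1 − e^(−0.03519×21.0)) = 1 / (1 − 0.4776) = 1.914
Loading dose = maintenance dose × R = 276 × 1.914 ≈ 528 mg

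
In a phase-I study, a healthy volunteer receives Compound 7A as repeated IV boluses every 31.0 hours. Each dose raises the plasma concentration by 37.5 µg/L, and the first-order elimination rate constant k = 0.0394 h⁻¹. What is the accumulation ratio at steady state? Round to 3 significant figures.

Fraction remaining after one interval: e^(−kτ) = e^(−0.03940 × 31.0) = 0.2948
R = 1 / (1 − 0.2948) = 1 / 0.7052 ≈ 1.42

1.42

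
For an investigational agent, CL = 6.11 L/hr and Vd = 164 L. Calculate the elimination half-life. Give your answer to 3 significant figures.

18.6 hours

k = CL / V = 6.11 / 164 = 0.03726 hr⁻¹
t½ = ln 2 / k = ln 2 / 0.03726 ≈ 18.6 hours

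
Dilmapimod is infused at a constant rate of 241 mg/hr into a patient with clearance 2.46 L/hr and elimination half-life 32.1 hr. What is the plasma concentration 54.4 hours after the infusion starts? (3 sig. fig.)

Css = rate / CL = 241 / 2.46 = 97.97 mg/L
k = ln 2 / 32.1 = 0.02159 hr⁻¹
C(t) = Css (1 − e^(−kt)) = 97.97 × (1 − e^(−1.175)) = 97.97 × 0.6911 ≈ 67.7 mg/L

67.7 mg/L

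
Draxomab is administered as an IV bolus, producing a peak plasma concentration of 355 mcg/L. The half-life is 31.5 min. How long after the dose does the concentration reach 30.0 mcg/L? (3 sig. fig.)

112 minutes

k = ln 2 / 31.5 = 0.02200 min⁻¹
C(t) = C₀ e^(−kt)  ⇒  t = ln(C₀/C) / k
t = ln(355/30.0) / 0.02200 = 2.471 / 0.02200 ≈ 112 minutes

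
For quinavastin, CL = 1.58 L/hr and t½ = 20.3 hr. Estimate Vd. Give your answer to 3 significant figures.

k = ln 2 / t½ = ln 2 / 20.3 = 0.03415 hr⁻¹
V = CL / k = 1.58 / 0.03415 ≈ 46.3 L

46.3 L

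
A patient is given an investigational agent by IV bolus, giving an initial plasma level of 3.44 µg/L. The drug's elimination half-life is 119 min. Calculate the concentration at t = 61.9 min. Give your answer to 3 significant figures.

k = ln 2 / 119 = 0.005825 min⁻¹
C(t) = C₀ e^(−kt) = 3.44 × e^(−0.005825 × 61.9) = 3.44 × e^(−0.3606) = 3.44 × 0.6973 ≈ 2.40 µg/L

2.40 µg/L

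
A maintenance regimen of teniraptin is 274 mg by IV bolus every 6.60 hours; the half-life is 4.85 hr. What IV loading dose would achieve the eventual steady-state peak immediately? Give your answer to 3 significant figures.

k = ln 2 / 4.85 = 0.1429 hr⁻¹
Accumulation ratio R = 1 / (1 − e^(−kτ)) = 1 / (1 − e^(−0.1429×6.60)) = 1 / (1 − 0.3894) = 1.638
Loading dose = maintenance dose × R = 274 × 1.638 ≈ 449 mg

449 mg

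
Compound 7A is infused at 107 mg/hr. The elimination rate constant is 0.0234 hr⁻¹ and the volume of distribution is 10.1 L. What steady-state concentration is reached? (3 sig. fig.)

CL = k · V = 0.0234 × 10.1 = 0.2363 L/hr
Css = rate / CL = 107 / 0.2363 ≈ 453 mg/L

453 mg/L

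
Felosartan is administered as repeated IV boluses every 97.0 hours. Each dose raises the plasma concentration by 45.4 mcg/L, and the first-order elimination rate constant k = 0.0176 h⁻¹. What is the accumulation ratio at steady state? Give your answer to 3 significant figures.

1.22

Fraction remaining after one interval: e^(−kτ) = e^(−0.01760 × 97.0) = 0.1814
R = 1 / (1 − 0.1814) = 1 / 0.8186 ≈ 1.22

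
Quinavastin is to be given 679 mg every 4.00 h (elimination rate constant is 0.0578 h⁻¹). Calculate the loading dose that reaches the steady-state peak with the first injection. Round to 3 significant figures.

Accumulation ratio R = 1 / (1 − e^(−kτ)) = 1 / (1 − e^(−0.05780×4.00)) = 1 / (1 − 0.7936) = 4.845
Loading dose = maintenance dose × R = 679 × 4.845 ≈ 3290 mg

3290 mg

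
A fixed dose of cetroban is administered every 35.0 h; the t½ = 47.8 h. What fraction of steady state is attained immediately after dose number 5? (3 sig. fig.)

k = ln 2 / 47.8 = 0.01450 h⁻¹
f_n = 1 − e^(−nkτ) = 1 − e^(−5 × 0.01450 × 35.0) = 1 − e^(−2.538) = 1 − 0.07905 ≈ 0.921

0.921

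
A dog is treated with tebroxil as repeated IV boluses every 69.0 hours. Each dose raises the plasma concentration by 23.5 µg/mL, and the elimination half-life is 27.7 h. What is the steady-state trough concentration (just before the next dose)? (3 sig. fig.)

5.08 µg/mL

k = ln 2 / 27.7 = 0.02502 h⁻¹
Fraction remaining after one interval: e^(−kτ) = e^(−0.02502 × 69.0) = 0.1779
R = 1 / (1 − 0.1779) = 1.216
Css,max = 23.5 × 1.216 = 28.58 µg/mL
Css,min = Css,max × e^(−kτ) = 28.58 × 0.1779 ≈ 5.08 µg/mL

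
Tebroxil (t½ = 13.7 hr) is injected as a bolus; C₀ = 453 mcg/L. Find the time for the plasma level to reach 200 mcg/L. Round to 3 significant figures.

k = ln 2 / 13.7 = 0.05059 hr⁻¹
C(t) = C₀ e^(−kt)  ⇒  t = ln(C₀/C) / k
t = ln(453/200) / 0.05059 = 0.8176 / 0.05059 ≈ 16.2 hours

16.2 hours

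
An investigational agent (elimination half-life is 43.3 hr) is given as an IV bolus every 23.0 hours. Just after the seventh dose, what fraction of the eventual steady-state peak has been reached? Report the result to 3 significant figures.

0.924

k = ln 2 / 43.3 = 0.01601 hr⁻¹
f_n = 1 − e^(−nkτ) = 1 − e^(−7 × 0.01601 × 23.0) = 1 − e^(−2.577) = 1 − 0.07598 ≈ 0.924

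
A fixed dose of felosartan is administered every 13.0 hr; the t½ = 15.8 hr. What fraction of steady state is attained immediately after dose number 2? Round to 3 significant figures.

k = ln 2 / 15.8 = 0.04387 hr⁻¹
f_n = 1 − e^(−nkτ) = 1 − e^(−2 × 0.04387 × 13.0) = 1 − e^(−1.141) = 1 − 0.3196 ≈ 0.680

0.680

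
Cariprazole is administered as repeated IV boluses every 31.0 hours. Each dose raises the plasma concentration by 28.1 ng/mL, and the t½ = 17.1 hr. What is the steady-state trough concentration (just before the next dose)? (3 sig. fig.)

k = ln 2 / 17.1 = 0.04053 hr⁻¹
Fraction remaining after one interval: e^(−kτ) = e^(−0.04053 × 31.0) = 0.2846
R = 1 / (1 − 0.2846) = 1.398
Css,max = 28.1 × 1.398 = 39.28 ng/mL
Css,min = Css,max × e^(−kτ) = 39.28 × 0.2846 ≈ 11.2 ng/mL

11.2 ng/mL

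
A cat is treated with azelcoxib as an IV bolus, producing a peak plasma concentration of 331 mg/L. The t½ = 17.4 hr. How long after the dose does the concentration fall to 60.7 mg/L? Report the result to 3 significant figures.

42.6 hours

k = ln 2 / 17.4 = 0.03984 hr⁻¹
C(t) = C₀ e^(−kt)  ⇒  t = ln(C₀/C) / k
t = ln(331/60.7) / 0.03984 = 1.696 / 0.03984 ≈ 42.6 hours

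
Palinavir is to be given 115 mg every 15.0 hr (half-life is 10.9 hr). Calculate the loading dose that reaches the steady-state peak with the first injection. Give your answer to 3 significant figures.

187 mg

k = ln 2 / 10.9 = 0.06359 hr⁻¹
Accumulation ratio R = 1 / (1 − e^(−kτ)) = 1 / (1 − e^(−0.06359×15.0)) = 1 / (1 − 0.3852) = 1.627
Loading dose = maintenance dose × R = 115 × 1.627 ≈ 187 mg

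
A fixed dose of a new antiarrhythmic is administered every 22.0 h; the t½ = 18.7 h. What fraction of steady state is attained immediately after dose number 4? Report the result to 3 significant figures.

k = ln 2 / 18.7 = 0.03707 h⁻¹
f_n = 1 − e^(−nkτ) = 1 − e^(−4 × 0.03707 × 22.0) = 1 − e^(−3.262) = 1 − 0.03832 ≈ 0.962

0.962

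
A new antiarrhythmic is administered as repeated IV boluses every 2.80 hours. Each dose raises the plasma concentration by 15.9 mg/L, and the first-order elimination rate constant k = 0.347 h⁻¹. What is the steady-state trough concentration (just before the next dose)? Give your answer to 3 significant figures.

Fraction remaining after one interval: e^(−kτ) = e^(−0.3470 × 2.80) = 0.3785
R = 1 / (1 − 0.3785) = 1.609
Css,max = 15.9 × 1.609 = 25.58 mg/L
Css,min = Css,max × e^(−kτ) = 25.58 × 0.3785 ≈ 9.68 mg/L

9.68 mg/L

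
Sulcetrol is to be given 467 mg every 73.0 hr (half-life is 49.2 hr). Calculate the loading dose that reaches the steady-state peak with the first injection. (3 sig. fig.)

727 mg

k = ln 2 / 49.2 = 0.01409 hr⁻¹
Accumulation ratio R = 1 / (1 − e^(−kτ)) = 1 / (1 − e^(−0.01409×73.0)) = 1 / (1 − 0.3576) = 1.557
Loading dose = maintenance dose × R = 467 × 1.557 ≈ 727 mg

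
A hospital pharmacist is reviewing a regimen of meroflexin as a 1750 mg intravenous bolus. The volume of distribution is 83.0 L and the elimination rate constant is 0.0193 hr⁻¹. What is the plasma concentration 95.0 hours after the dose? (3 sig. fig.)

C₀ = dose / V = 1750 / 83.0 = 21.08 µg/mL
C(t) = C₀ e^(−kt) = 21.08 × e^(−0.01930 × 95.0) = 21.08 × e^(−1.834) = 21.08 × 0.1599 ≈ 3.37 µg/mL

3.37 µg/mL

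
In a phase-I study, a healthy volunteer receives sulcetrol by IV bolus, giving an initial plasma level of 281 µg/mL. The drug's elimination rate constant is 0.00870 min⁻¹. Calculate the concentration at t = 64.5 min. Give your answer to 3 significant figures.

C(t) = C₀ e^(−kt) = 281 × e^(−0.008700 × 64.5) = 281 × e^(−0.5611) = 281 × 0.5706 ≈ 160 µg/mL

160 µg/mL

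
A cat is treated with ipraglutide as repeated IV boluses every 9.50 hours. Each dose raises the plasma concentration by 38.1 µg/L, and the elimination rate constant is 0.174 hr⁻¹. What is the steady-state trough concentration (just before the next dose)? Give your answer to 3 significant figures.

9.02 µg/L

Fraction remaining after one interval: e^(−kτ) = e^(−0.1740 × 9.50) = 0.1915
R = 1 / (1 − 0.1915) = 1.237
Css,max = 38.1 × 1.237 = 47.12 µg/L
Css,min = Css,max × e^(−kτ) = 47.12 × 0.1915 ≈ 9.02 µg/L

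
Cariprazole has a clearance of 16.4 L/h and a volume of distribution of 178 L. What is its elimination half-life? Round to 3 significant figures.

k = CL / V = 16.4 / 178 = 0.09213 h⁻¹
t½ = ln 2 / k = ln 2 / 0.09213 ≈ 7.52 hours

7.52 hours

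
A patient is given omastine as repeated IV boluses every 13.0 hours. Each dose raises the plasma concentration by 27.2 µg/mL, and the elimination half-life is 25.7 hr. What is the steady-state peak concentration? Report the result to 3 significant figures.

k = ln 2 / 25.7 = 0.02697 hr⁻¹
Fraction remaining after one interval: e^(−kτ) = e^(−0.02697 × 13.0) = 0.7043
R = 1 / (1 − 0.7043) = 3.381
Css,max = 27.2 × 3.381 ≈ 92.0 µg/mL

92.0 µg/mL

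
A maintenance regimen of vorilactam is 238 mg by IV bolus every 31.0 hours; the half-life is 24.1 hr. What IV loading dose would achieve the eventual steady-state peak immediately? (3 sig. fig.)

k = ln 2 / 24.1 = 0.02876 hr⁻¹
Accumulation ratio R = 1 / (1 − e^(−kτ)) = 1 / (1 − e^(−0.02876×31.0)) = 1 / (1 − 0.4100) = 1.695
Loading dose = maintenance dose × R = 238 × 1.695 ≈ 403 mg

403 mg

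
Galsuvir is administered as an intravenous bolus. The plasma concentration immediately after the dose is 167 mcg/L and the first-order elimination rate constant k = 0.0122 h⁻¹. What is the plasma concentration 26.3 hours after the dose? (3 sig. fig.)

C(t) = C₀ e^(−kt) = 167 × e^(−0.01220 × 26.3) = 167 × e^(−0.3209) = 167 × 0.7255 ≈ 121 mcg/L

121 mcg/L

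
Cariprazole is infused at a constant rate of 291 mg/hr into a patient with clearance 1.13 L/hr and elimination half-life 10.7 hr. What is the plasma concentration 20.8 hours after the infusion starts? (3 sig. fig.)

191 mg/L

Css = rate / CL = 291 / 1.13 = 257.5 mg/L
k = ln 2 / 10.7 = 0.06478 hr⁻¹
C(t) = Css (1 − e^(−kt)) = 257.5 × (1 − e^(−1.347)) = 257.5 × 0.7401 ≈ 191 mg/L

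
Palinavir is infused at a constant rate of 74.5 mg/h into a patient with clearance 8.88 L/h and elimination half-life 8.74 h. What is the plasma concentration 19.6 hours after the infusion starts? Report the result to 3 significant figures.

Css = rate / CL = 74.5 / 8.88 = 8.390 mg/L
k = ln 2 / 8.74 = 0.07931 h⁻¹
C(t) = Css (1 − e^(−kt)) = 8.390 × (1 − e^(−1.554)) = 8.390 × 0.7887 ≈ 6.62 mg/L

6.62 mg/L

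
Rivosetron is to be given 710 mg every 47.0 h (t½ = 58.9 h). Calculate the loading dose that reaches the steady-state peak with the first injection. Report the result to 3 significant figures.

1670 mg

k = ln 2 / 58.9 = 0.01177 h⁻¹
Accumulation ratio R = 1 / (1 − e^(−kτ)) = 1 / (1 − e^(−0.01177×47.0)) = 1 / (1 − 0.5752) = 2.354
Loading dose = maintenance dose × R = 710 × 2.354 ≈ 1670 mg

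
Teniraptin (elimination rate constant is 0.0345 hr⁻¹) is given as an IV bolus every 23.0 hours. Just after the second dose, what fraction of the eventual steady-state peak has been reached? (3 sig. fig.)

0.795

f_n = 1 − e^(−nkτ) = 1 − e^(−2 × 0.03450 × 23.0) = 1 − e^(−1.587) = 1 − 0.2045 ≈ 0.795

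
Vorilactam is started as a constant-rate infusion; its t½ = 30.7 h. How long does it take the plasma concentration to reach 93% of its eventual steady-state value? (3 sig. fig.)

k = ln 2 / 30.7 = 0.02258 h⁻¹
f = 1 − e^(−kt)  ⇒  t = −ln(1 − f) / k
t = −ln(1 − 0.93) / 0.02258 = 2.659 / 0.02258 ≈ 118 hours

118 hours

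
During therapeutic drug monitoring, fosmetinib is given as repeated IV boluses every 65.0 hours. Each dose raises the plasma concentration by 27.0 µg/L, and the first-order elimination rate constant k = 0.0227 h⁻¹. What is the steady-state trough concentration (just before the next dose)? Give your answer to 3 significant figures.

Fraction remaining after one interval: e^(−kτ) = e^(−0.02270 × 65.0) = 0.2287
R = 1 / (1 − 0.2287) = 1.296
Css,max = 27.0 × 1.296 = 35.00 µg/L
Css,min = Css,max × e^(−kτ) = 35.00 × 0.2287 ≈ 8.00 µg/L

8.00 µg/L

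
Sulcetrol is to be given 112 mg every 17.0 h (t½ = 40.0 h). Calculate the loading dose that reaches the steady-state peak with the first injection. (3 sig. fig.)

439 mg

k = ln 2 / 40.0 = 0.01733 h⁻¹
Accumulation ratio R = 1 / (1 − e^(−kτ)) = 1 / (1 − e^(−0.01733×17.0)) = 1 / (1 − 0.7448) = 3.919
Loading dose = maintenance dose × R = 112 × 3.919 ≈ 439 mg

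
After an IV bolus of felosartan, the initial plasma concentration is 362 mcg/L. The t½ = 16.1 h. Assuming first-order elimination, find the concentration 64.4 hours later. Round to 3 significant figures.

k = ln 2 / 16.1 = 0.04305 h⁻¹
C(t) = C₀ e^(−kt) = 362 × e^(−0.04305 × 64.4) = 362 × e^(−2.773) = 362 × 0.06250 ≈ 22.6 mcg/L

22.6 mcg/L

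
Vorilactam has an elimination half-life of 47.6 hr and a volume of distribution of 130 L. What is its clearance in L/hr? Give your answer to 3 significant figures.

1.89 L/hr

k = ln 2 / t½ = ln 2 / 47.6 = 0.01456 hr⁻¹
CL = k · V = 0.01456 × 130 ≈ 1.89 L/hr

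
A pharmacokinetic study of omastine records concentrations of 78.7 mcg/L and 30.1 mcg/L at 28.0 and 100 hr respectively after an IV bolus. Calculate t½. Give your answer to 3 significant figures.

51.9 hours

k = ln(C₁/C₂) / (t₂ − t₁) = ln(78.7/30.1) / (100 − 28.0)
  = 0.9611 / 72.00 = 0.01335 hr⁻¹
t½ = ln 2 / k = ln 2 / 0.01335 ≈ 51.9 hours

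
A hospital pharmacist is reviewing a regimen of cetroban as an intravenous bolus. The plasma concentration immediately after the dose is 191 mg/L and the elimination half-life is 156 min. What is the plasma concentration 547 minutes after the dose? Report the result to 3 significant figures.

k = ln 2 / 156 = 0.004443 min⁻¹
547 min is 3.506 half-lives, so C = 191 × (1/2)^3.506 = 191 × 0.08800 ≈ 16.8 mg/L

16.8 mg/L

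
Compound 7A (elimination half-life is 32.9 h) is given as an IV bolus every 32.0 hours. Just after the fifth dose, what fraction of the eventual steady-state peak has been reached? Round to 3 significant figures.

0.966

k = ln 2 / 32.9 = 0.02107 h⁻¹
f_n = 1 − e^(−nkτ) = 1 − e^(−5 × 0.02107 × 32.0) = 1 − e^(−3.371) = 1 − 0.03436 ≈ 0.966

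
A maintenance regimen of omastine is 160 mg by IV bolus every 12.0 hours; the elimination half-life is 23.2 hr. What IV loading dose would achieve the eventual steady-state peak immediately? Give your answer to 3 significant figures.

531 mg

k = ln 2 / 23.2 = 0.02988 hr⁻¹
Accumulation ratio R = 1 / (1 − e^(−kτ)) = 1 / (1 − e^(−0.02988×12.0)) = 1 / (1 − 0.6987) = 3.319
Loading dose = maintenance dose × R = 160 × 3.319 ≈ 531 mg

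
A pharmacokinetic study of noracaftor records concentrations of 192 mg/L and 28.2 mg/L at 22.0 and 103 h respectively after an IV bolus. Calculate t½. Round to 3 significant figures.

k = ln(C₁/C₂) / (t₂ − t₁) = ln(192/28.2) / (103 − 22.0)
  = 1.918 / 81.00 = 0.02368 h⁻¹
t½ = ln 2 / k = ln 2 / 0.02368 ≈ 29.3 hours

29.3 hours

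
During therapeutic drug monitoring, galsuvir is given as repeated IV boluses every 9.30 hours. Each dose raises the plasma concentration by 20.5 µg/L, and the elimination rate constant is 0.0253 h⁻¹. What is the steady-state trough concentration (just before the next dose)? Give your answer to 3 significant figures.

77.3 µg/L

Fraction remaining after one interval: e^(−kτ) = e^(−0.02530 × 9.30) = 0.7903
R = 1 / (1 − 0.7903) = 4.770
Css,max = 20.5 × 4.770 = 97.78 µg/L
Css,min = Css,max × e^(−kτ) = 97.78 × 0.7903 ≈ 77.3 µg/L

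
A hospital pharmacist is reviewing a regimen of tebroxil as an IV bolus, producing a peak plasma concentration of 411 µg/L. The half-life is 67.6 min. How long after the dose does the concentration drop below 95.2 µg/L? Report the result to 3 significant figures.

k = ln 2 / 67.6 = 0.01025 min⁻¹
C(t) = C₀ e^(−kt)  ⇒  t = ln(C₀/C) / k
t = ln(411/95.2) / 0.01025 = 1.463 / 0.01025 ≈ 143 minutes

143 minutes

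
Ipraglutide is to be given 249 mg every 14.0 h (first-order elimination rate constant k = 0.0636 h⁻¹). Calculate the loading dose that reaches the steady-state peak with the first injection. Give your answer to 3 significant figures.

422 mg

Accumulation ratio R = 1 / (1 − e^(−kτ)) = 1 / (1 − e^(−0.06360×14.0)) = 1 / (1 − 0.4105) = 1.696
Loading dose = maintenance dose × R = 249 × 1.696 ≈ 422 mg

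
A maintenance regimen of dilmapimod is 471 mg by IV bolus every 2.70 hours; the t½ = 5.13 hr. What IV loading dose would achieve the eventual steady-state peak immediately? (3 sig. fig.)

1540 mg

k = ln 2 / 5.13 = 0.1351 hr⁻¹
Accumulation ratio R = 1 / (1 − e^(−kτ)) = 1 / (1 − e^(−0.1351×2.70)) = 1 / (1 − 0.6943) = 3.271
Loading dose = maintenance dose × R = 471 × 3.271 ≈ 1540 mg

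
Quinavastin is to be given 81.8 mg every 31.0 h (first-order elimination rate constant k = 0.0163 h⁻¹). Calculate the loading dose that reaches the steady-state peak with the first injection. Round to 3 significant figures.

Accumulation ratio R = 1 / (1 − e^(−kτ)) = 1 / (1 − e^(−0.01630×31.0)) = 1 / (1 − 0.6033) = 2.521
Loading dose = maintenance dose × R = 81.8 × 2.521 ≈ 206 mg

206 mg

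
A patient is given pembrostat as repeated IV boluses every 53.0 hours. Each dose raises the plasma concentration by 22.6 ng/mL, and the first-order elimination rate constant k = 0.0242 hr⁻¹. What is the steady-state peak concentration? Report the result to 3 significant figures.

31.3 ng/mL

Fraction remaining after one interval: e^(−kτ) = e^(−0.02420 × 53.0) = 0.2773
R = 1 / (1 − 0.2773) = 1.384
Css,max = 22.6 × 1.384 ≈ 31.3 ng/mL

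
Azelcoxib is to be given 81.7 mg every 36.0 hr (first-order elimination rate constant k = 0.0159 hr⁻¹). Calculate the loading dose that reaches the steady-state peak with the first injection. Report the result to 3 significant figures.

187 mg

Accumulation ratio R = 1 / (1 − e^(−kτ)) = 1 / (1 − e^(−0.01590×36.0)) = 1 / (1 − 0.5642) = 2.294
Loading dose = maintenance dose × R = 81.7 × 2.294 ≈ 187 mg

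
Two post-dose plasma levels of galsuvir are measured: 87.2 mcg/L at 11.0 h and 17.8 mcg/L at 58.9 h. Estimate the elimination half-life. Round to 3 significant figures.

k = ln(C₁/C₂) / (t₂ − t₁) = ln(87.2/17.8) / (58.9 − 11.0)
  = 1.589 / 47.90 = 0.03317 h⁻¹
t½ = ln 2 / k = ln 2 / 0.03317 ≈ 20.9 hours

20.9 hours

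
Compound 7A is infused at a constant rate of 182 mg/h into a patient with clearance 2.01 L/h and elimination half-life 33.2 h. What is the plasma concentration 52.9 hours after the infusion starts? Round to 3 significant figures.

Css = rate / CL = 182 / 2.01 = 90.55 µg/mL
k = ln 2 / 33.2 = 0.02088 h⁻¹
C(t) = Css (1 − e^(−kt)) = 90.55 × (1 − e^(−1.104)) = 90.55 × 0.6686 ≈ 60.5 µg/mL

60.5 µg/mL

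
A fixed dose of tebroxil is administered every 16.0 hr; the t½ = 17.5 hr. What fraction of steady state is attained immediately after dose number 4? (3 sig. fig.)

k = ln 2 / 17.5 = 0.03961 hr⁻¹
f_n = 1 − e^(−nkτ) = 1 − e^(−4 × 0.03961 × 16.0) = 1 − e^(−2.535) = 1 − 0.07927 ≈ 0.921

0.921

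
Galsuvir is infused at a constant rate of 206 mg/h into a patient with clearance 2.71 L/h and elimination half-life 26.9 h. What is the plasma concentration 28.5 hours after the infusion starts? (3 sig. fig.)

Css = rate / CL = 206 / 2.71 = 76.01 mg/L
k = ln 2 / 26.9 = 0.02577 h⁻¹
C(t) = Css (1 − e^(−kt)) = 76.01 × (1 − e^(−0.7344)) = 76.01 × 0.5202 ≈ 39.5 mg/L

39.5 mg/L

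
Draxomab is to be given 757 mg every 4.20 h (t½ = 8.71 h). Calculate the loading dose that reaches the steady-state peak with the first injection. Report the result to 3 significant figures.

2660 mg

k = ln 2 / 8.71 = 0.07958 h⁻¹
Accumulation ratio R = 1 / (1 − e^(−kτ)) = 1 / (1 − e^(−0.07958×4.20)) = 1 / (1 − 0.7159) = 3.520
Loading dose = maintenance dose × R = 757 × 3.520 ≈ 2660 mg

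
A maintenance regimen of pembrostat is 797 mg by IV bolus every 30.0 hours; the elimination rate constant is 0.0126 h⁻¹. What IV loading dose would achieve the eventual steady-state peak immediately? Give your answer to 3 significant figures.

2530 mg

Accumulation ratio R = 1 / (1 − e^(−kτ)) = 1 / (1 − e^(−0.01260×30.0)) = 1 / (1 − 0.6852) = 3.177
Loading dose = maintenance dose × R = 797 × 3.177 ≈ 2530 mg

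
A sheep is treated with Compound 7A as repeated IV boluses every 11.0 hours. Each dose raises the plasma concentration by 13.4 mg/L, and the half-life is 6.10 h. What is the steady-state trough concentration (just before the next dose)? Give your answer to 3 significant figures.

5.38 mg/L

k = ln 2 / 6.10 = 0.1136 h⁻¹
Fraction remaining after one interval: e^(−kτ) = e^(−0.1136 × 11.0) = 0.2865
R = 1 / (1 − 0.2865) = 1.402
Css,max = 13.4 × 1.402 = 18.78 mg/L
Css,min = Css,max × e^(−kτ) = 18.78 × 0.2865 ≈ 5.38 mg/L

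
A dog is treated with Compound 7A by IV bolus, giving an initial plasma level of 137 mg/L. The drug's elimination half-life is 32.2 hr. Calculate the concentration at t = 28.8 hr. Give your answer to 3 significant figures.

k = ln 2 / 32.2 = 0.02153 hr⁻¹
C(t) = C₀ e^(−kt) = 137 × e^(−0.02153 × 28.8) = 137 × e^(−0.6200) = 137 × 0.5380 ≈ 73.7 mg/L

73.7 mg/L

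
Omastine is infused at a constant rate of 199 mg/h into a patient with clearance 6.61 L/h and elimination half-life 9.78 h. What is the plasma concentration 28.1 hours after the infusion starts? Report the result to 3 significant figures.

26.0 µg/mL

Css = rate / CL = 199 / 6.61 = 30.11 µg/mL
k = ln 2 / 9.78 = 0.07087 h⁻¹
C(t) = Css (1 − e^(−kt)) = 30.11 × (1 − e^(−1.992)) = 30.11 × 0.8635 ≈ 26.0 µg/mL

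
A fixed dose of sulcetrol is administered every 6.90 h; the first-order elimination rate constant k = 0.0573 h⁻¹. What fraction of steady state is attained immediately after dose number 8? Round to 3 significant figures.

0.958

f_n = 1 − e^(−nkτ) = 1 − e^(−8 × 0.05730 × 6.90) = 1 − e^(−3.163) = 1 − 0.04230 ≈ 0.958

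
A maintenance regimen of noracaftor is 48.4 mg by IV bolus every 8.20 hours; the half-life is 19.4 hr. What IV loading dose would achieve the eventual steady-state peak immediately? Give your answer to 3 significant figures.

191 mg

k = ln 2 / 19.4 = 0.03573 hr⁻¹
Accumulation ratio R = 1 / (1 − e^(−kτ)) = 1 / (1 − e^(−0.03573×8.20)) = 1 / (1 − 0.7460) = 3.938
Loading dose = maintenance dose × R = 48.4 × 3.938 ≈ 191 mg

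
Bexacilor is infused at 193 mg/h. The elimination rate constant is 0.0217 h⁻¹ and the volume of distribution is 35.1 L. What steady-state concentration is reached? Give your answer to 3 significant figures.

253 mg/L

CL = k · V = 0.0217 × 35.1 = 0.7617 L/h
Css = rate / CL = 193 / 0.7617 ≈ 253 mg/L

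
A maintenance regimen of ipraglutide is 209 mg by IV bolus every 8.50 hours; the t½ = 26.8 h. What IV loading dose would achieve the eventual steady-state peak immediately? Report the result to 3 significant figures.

k = ln 2 / 26.8 = 0.02586 h⁻¹
Accumulation ratio R = 1 / (1 − e^(−kτ)) = 1 / (1 − e^(−0.02586×8.50)) = 1 / (1 − 0.8026) = 5.067
Loading dose = maintenance dose × R = 209 × 5.067 ≈ 1060 mg

1060 mg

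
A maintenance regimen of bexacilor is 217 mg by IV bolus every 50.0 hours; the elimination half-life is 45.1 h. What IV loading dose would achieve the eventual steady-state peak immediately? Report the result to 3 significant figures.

405 mg

k = ln 2 / 45.1 = 0.01537 h⁻¹
Accumulation ratio R = 1 / (1 − e^(−kτ)) = 1 / (1 − e^(−0.01537×50.0)) = 1 / (1 − 0.4637) = 1.865
Loading dose = maintenance dose × R = 217 × 1.865 ≈ 405 mg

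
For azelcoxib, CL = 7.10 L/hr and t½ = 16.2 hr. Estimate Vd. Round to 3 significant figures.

166 L

k = ln 2 / t½ = ln 2 / 16.2 = 0.04279 hr⁻¹
V = CL / k = 7.10 / 0.04279 ≈ 166 L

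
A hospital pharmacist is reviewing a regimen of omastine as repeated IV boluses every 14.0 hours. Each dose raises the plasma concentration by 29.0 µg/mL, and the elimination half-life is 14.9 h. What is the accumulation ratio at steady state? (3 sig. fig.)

k = ln 2 / 14.9 = 0.04652 h⁻¹
Fraction remaining after one interval: e^(−kτ) = e^(−0.04652 × 14.0) = 0.5214
R = 1 / (1 − 0.5214) = 1 / 0.4786 ≈ 2.09

2.09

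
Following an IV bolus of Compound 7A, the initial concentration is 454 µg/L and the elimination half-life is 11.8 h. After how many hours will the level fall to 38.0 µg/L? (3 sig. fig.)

42.2 hours

k = ln 2 / 11.8 = 0.05874 h⁻¹
C(t) = C₀ e^(−kt)  ⇒  t = ln(C₀/C) / k
t = ln(454/38.0) / 0.05874 = 2.481 / 0.05874 ≈ 42.2 hours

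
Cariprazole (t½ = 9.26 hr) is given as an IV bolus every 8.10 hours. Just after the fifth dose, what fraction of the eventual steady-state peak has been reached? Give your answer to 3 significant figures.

0.952

k = ln 2 / 9.26 = 0.07485 hr⁻¹
f_n = 1 − e^(−nkτ) = 1 − e^(−5 × 0.07485 × 8.10) = 1 − e^(−3.032) = 1 − 0.04824 ≈ 0.952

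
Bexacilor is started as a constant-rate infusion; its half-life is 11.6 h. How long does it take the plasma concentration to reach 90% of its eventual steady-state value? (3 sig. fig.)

38.5 hours

k = ln 2 / 11.6 = 0.05975 h⁻¹
f = 1 − e^(−kt)  ⇒  t = −ln(1 − f) / k
t = −ln(1 − 0.9) / 0.05975 = 2.303 / 0.05975 ≈ 38.5 hours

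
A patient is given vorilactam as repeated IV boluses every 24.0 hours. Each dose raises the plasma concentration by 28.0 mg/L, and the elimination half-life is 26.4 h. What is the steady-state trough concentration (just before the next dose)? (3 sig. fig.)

k = ln 2 / 26.4 = 0.02626 h⁻¹
Fraction remaining after one interval: e^(−kτ) = e^(−0.02626 × 24.0) = 0.5325
R = 1 / (1 − 0.5325) = 2.139
Css,max = 28.0 × 2.139 = 59.90 mg/L
Css,min = Css,max × e^(−kτ) = 59.90 × 0.5325 ≈ 31.9 mg/L

31.9 mg/L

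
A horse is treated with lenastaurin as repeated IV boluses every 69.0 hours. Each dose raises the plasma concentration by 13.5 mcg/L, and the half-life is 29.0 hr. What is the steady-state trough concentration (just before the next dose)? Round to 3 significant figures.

k = ln 2 / 29.0 = 0.02390 hr⁻¹
Fraction remaining after one interval: e^(−kτ) = e^(−0.02390 × 69.0) = 0.1922
R = 1 / (1 − 0.1922) = 1.238
Css,max = 13.5 × 1.238 = 16.71 mcg/L
Css,min = Css,max × e^(−kτ) = 16.71 × 0.1922 ≈ 3.21 mcg/L

3.21 mcg/L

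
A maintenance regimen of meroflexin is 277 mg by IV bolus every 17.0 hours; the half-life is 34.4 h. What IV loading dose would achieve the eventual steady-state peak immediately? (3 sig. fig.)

955 mg

k = ln 2 / 34.4 = 0.02015 h⁻¹
Accumulation ratio R = 1 / (1 − e^(−kτ)) = 1 / (1 − e^(−0.02015×17.0)) = 1 / (1 − 0.7100) = 3.448
Loading dose = maintenance dose × R = 277 × 3.448 ≈ 955 mg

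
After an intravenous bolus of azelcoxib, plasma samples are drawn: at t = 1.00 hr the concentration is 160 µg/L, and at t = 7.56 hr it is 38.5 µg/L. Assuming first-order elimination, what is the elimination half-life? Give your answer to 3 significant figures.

3.19 hours

k = ln(C₁/C₂) / (t₂ − t₁) = ln(160/38.5) / (7.56 − 1.00)
  = 1.425 / 6.560 = 0.2172 hr⁻¹
t½ = ln 2 / k = ln 2 / 0.2172 ≈ 3.19 hours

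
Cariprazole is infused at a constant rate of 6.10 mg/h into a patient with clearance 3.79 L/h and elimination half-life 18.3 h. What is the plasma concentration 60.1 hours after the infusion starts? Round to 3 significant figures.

1.44 mg/L

Css = rate / CL = 6.10 / 3.79 = 1.609 mg/L
k = ln 2 / 18.3 = 0.03788 h⁻¹
C(t) = Css (1 − e^(−kt)) = 1.609 × (1 − e^(−2.276)) = 1.609 × 0.8973 ≈ 1.44 mg/L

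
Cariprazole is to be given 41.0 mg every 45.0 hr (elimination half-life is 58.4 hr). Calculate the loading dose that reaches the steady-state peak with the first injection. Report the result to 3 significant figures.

99.1 mg

k = ln 2 / 58.4 = 0.01187 hr⁻¹
Accumulation ratio R = 1 / (1 − e^(−kτ)) = 1 / (1 − e^(−0.01187×45.0)) = 1 / (1 − 0.5862) = 2.417
Loading dose = maintenance dose × R = 41.0 × 2.417 ≈ 99.1 mg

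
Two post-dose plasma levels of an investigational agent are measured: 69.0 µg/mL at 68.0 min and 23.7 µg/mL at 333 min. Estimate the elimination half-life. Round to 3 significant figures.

k = ln(C₁/C₂) / (t₂ − t₁) = ln(69.0/23.7) / (333 − 68.0)
  = 1.069 / 265.0 = 0.004033 min⁻¹
t½ = ln 2 / k = ln 2 / 0.004033 ≈ 172 minutes

172 minutes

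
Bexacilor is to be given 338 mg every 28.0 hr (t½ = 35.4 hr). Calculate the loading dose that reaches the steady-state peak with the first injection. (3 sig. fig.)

k = ln 2 / 35.4 = 0.01958 hr⁻¹
Accumulation ratio R = 1 / (1 − e^(−kτ)) = 1 / (1 − e^(−0.01958×28.0)) = 1 / (1 − 0.5780) = 2.369
Loading dose = maintenance dose × R = 338 × 2.369 ≈ 801 mg

801 mg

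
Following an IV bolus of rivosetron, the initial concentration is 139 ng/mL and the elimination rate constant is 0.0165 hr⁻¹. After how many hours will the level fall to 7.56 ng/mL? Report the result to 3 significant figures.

C(t) = C₀ e^(−kt)  ⇒  t = ln(C₀/C) / k
t = ln(139/7.56) / 0.01650 = 2.912 / 0.01650 ≈ 176 hours

176 hours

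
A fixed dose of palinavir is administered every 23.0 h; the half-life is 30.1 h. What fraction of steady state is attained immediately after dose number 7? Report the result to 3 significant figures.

0.975

k = ln 2 / 30.1 = 0.02303 h⁻¹
f_n = 1 − e^(−nkτ) = 1 − e^(−7 × 0.02303 × 23.0) = 1 − e^(−3.708) = 1 − 0.02454 ≈ 0.975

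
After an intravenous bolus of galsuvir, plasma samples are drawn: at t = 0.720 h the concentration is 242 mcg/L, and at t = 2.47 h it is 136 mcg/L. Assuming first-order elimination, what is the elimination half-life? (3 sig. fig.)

k = ln(C₁/C₂) / (t₂ − t₁) = ln(242/136) / (2.47 − 0.720)
  = 0.5763 / 1.750 = 0.3293 h⁻¹
t½ = ln 2 / k = ln 2 / 0.3293 ≈ 2.10 hours

2.10 hours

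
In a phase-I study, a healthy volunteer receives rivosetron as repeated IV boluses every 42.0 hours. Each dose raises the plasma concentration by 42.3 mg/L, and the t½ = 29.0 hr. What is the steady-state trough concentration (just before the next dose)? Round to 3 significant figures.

24.5 mg/L

k = ln 2 / 29.0 = 0.02390 hr⁻¹
Fraction remaining after one interval: e^(−kτ) = e^(−0.02390 × 42.0) = 0.3665
R = 1 / (1 − 0.3665) = 1.578
Css,max = 42.3 × 1.578 = 66.77 mg/L
Css,min = Css,max × e^(−kτ) = 66.77 × 0.3665 ≈ 24.5 mg/L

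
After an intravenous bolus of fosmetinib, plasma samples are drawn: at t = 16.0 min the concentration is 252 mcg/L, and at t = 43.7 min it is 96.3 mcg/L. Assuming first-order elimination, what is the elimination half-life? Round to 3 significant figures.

20.0 minutes

k = ln(C₁/C₂) / (t₂ − t₁) = ln(252/96.3) / (43.7 − 16.0)
  = 0.9620 / 27.70 = 0.03473 min⁻¹
t½ = ln 2 / k = ln 2 / 0.03473 ≈ 20.0 minutes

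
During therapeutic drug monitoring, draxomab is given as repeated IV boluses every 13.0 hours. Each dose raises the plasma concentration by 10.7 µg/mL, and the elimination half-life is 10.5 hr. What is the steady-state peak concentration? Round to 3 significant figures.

k = ln 2 / 10.5 = 0.06601 hr⁻¹
Fraction remaining after one interval: e^(−kτ) = e^(−0.06601 × 13.0) = 0.4239
R = 1 / (1 − 0.4239) = 1.736
Css,max = 10.7 × 1.736 ≈ 18.6 µg/mL

18.6 µg/mL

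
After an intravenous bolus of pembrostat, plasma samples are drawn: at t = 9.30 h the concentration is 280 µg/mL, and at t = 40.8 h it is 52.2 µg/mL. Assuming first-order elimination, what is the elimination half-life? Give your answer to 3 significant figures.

k = ln(C₁/C₂) / (t₂ − t₁) = ln(280/52.2) / (40.8 − 9.30)
  = 1.680 / 31.50 = 0.05332 h⁻¹
t½ = ln 2 / k = ln 2 / 0.05332 ≈ 13.0 hours

13.0 hours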